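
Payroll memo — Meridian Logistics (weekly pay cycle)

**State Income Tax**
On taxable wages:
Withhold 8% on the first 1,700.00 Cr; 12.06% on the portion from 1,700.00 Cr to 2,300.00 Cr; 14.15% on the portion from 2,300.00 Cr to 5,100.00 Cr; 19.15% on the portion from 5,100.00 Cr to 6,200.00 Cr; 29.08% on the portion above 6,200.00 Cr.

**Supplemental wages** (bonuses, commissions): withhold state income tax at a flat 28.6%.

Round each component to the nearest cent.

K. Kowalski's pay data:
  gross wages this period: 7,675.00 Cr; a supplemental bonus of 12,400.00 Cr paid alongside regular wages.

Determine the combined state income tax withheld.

State Income Tax: taxable = 7,675.00 Cr
  815.21 Cr + 29.08% × (7,675.00 Cr − 6,200.00 Cr) = 815.21 Cr + 29.08% × 1,475.00 Cr = 1,244.14 Cr
Supplemental (28.6% flat on bonus): 28.6% × 12,400.00 Cr = 3,546.40 Cr
Total state income tax: 1,244.14 Cr + 3,546.40 Cr = 4,790.54 Cr

4,790.54 Cr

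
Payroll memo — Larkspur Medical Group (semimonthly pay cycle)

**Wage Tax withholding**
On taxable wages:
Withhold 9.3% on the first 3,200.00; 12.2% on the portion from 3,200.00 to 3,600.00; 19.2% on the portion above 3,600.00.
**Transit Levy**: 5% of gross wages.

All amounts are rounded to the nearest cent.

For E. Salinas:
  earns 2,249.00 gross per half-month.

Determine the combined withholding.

Wage Tax: taxable = 2,249.00
  9.3% × 2,249.00 = 209.16
Transit Levy: 5% × 2,249.00 = 112.45
Total: 209.16 + 112.45 = 321.61

321.61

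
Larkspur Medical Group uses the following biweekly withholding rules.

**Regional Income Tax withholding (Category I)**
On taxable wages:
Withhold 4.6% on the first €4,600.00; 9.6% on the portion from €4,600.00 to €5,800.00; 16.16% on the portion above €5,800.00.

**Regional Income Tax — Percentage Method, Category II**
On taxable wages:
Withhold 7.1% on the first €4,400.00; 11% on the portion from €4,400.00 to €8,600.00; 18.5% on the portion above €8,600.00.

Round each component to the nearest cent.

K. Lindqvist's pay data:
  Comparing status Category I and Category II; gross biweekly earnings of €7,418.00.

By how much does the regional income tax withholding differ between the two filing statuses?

Regional Income Tax (Category I): taxable = €7,418.00
  €326.80 + 16.16% × (€7,418.00 − €5,800.00) = €326.80 + 16.16% × €1,618.00 = €588.27
Regional Income Tax (Category II): taxable = €7,418.00
  €312.40 + 11% × (€7,418.00 − €4,400.00) = €312.40 + 11% × €3,018.00 = €644.38
Difference: |€588.27 − €644.38| = €56.11 (higher under Category II)

€56.11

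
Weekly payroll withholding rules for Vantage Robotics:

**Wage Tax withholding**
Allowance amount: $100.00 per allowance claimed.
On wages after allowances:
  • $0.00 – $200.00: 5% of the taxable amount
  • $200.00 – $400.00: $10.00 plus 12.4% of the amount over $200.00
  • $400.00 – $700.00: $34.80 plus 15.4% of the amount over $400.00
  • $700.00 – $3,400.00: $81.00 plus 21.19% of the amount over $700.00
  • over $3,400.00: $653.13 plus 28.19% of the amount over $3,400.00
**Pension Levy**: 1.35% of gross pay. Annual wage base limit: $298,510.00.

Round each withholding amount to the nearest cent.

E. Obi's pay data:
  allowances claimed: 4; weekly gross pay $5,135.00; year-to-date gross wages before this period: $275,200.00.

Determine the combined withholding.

Wage Tax: taxable = $5,135.00 − 4×$100.00 = $4,735.00
  $653.13 + 28.19% × ($4,735.00 − $3,400.00) = $653.13 + 28.19% × $1,335.00 = $1,029.47
Pension Levy: 1.35% × $5,135.00 = $69.32
Total: $1,029.47 + $69.32 = $1,098.79

$1,098.79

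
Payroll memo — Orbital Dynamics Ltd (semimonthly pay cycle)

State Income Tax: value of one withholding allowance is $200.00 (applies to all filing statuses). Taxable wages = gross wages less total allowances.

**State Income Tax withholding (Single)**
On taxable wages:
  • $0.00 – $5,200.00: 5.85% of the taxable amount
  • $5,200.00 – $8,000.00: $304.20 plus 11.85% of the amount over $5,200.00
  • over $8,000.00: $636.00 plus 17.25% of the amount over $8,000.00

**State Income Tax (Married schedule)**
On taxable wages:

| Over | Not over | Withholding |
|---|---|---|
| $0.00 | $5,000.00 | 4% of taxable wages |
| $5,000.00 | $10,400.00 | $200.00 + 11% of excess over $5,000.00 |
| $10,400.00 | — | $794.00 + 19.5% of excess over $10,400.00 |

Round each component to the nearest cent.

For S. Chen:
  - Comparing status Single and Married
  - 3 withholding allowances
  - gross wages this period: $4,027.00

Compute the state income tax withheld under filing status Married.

$137.08

State Income Tax (Married): taxable = $4,027.00 − 3×$200.00 = $3,427.00
  4% × $3,427.00 = $137.08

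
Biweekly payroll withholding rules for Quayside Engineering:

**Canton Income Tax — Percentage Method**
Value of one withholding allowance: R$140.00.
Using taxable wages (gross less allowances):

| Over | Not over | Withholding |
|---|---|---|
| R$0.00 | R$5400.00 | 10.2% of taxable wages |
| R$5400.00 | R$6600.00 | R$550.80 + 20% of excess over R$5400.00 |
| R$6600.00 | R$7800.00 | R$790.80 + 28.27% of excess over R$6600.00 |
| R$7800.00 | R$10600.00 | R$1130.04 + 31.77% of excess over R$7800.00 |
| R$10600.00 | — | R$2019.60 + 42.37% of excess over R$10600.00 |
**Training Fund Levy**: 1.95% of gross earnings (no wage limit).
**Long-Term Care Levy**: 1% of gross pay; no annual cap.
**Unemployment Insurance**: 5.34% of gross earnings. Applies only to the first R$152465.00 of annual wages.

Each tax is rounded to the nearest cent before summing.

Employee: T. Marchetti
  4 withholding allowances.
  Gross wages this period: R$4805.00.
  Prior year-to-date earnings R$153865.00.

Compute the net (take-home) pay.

R$4230.26

Canton Income Tax: taxable = R$4805.00 − 4×R$140.00 = R$4245.00
  10.2% × R$4245.00 = R$432.99
Training Fund Levy: 1.95% × R$4805.00 = R$93.70
Long-Term Care Levy: 1% × R$4805.00 = R$48.05
Unemployment Insurance: YTD R$153865.00 ≥ cap R$152465.00 → R$0.00
Total withheld: R$432.99 + R$93.70 + R$48.05 + R$0.00 = R$574.74
Net pay: R$4805.00 − R$574.74 = R$4230.26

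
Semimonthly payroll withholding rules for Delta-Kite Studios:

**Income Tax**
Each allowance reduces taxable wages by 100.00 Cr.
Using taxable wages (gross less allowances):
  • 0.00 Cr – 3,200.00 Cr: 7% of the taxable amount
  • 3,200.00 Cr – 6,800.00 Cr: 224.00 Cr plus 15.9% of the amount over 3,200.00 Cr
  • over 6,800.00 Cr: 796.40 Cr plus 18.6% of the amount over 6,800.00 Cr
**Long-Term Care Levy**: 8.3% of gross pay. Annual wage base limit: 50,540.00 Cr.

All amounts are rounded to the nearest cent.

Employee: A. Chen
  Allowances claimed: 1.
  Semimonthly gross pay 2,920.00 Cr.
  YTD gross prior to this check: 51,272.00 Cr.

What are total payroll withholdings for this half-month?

Income Tax: taxable = 2,920.00 Cr − 1×100.00 Cr = 2,820.00 Cr
  7% × 2,820.00 Cr = 197.40 Cr
Long-Term Care Levy: YTD 51,272.00 Cr ≥ cap 50,540.00 Cr → 0.00 Cr
Total: 197.40 Cr + 0.00 Cr = 197.40 Cr

197.40 Cr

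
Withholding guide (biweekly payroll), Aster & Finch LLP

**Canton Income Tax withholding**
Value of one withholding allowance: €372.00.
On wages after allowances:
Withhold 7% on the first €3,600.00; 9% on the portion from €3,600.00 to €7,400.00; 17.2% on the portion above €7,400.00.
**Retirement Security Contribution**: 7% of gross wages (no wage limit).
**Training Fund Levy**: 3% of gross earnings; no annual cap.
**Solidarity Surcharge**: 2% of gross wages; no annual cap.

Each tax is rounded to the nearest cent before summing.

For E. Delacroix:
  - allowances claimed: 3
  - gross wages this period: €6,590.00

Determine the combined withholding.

Canton Income Tax: taxable = €6,590.00 − 3×€372.00 = €5,474.00
  €252.00 + 9% × (€5,474.00 − €3,600.00) = €252.00 + 9% × €1,874.00 = €420.66
Retirement Security Contribution: 7% × €6,590.00 = €461.30
Training Fund Levy: 3% × €6,590.00 = €197.70
Solidarity Surcharge: 2% × €6,590.00 = €131.80
Total: €420.66 + €461.30 + €197.70 + €131.80 = €1,211.46

€1,211.46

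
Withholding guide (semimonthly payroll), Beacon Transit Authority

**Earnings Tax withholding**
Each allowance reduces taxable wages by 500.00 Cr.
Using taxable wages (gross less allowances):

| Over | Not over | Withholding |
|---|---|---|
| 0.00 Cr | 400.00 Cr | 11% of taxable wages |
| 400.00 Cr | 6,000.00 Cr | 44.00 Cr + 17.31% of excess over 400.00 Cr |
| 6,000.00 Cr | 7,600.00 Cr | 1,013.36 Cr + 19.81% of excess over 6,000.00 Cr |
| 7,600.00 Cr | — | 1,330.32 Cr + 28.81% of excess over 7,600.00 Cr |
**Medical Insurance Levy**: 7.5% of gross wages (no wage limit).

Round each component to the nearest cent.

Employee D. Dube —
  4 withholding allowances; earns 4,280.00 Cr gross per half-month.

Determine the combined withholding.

Earnings Tax: taxable = 4,280.00 Cr − 4×500.00 Cr = 2,280.00 Cr
  44.00 Cr + 17.31% × (2,280.00 Cr − 400.00 Cr) = 44.00 Cr + 17.31% × 1,880.00 Cr = 369.43 Cr
Medical Insurance Levy: 7.5% × 4,280.00 Cr = 321.00 Cr
Total: 369.43 Cr + 321.00 Cr = 690.43 Cr

690.43 Cr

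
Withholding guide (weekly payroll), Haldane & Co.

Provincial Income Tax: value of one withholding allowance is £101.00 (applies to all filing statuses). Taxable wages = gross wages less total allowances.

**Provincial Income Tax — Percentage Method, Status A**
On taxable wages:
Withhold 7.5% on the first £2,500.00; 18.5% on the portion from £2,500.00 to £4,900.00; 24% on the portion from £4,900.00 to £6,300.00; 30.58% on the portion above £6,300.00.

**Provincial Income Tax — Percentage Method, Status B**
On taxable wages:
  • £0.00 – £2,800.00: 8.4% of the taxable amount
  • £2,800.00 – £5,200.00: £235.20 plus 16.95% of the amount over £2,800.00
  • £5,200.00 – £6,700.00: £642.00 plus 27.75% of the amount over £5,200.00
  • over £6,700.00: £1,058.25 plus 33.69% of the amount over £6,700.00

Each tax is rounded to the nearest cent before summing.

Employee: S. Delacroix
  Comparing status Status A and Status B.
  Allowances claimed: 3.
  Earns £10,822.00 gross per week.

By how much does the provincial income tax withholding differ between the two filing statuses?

Provincial Income Tax (Status A): taxable = £10,822.00 − 3×£101.00 = £10,519.00
  £967.50 + 30.58% × (£10,519.00 − £6,300.00) = £967.50 + 30.58% × £4,219.00 = £2,257.67
Provincial Income Tax (Status B): taxable = £10,822.00 − 3×£101.00 = £10,519.00
  £1,058.25 + 33.69% × (£10,519.00 − £6,700.00) = £1,058.25 + 33.69% × £3,819.00 = £2,344.87
Difference: |£2,257.67 − £2,344.87| = £87.20 (higher under Status B)

£87.20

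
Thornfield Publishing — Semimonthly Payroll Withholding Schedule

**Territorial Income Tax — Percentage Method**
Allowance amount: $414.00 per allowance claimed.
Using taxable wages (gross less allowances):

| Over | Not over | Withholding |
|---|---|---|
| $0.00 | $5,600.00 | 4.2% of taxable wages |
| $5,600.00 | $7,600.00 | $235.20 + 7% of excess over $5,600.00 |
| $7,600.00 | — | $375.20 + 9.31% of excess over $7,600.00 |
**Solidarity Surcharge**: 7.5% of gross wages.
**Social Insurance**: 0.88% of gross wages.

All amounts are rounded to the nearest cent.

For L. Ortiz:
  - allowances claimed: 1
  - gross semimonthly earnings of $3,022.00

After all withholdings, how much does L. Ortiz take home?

Territorial Income Tax: taxable = $3,022.00 − 1×$414.00 = $2,608.00
  4.2% × $2,608.00 = $109.54
Solidarity Surcharge: 7.5% × $3,022.00 = $226.65
Social Insurance: 0.88% × $3,022.00 = $26.59
Total withheld: $109.54 + $226.65 + $26.59 = $362.78
Net pay: $3,022.00 − $362.78 = $2,659.22

$2,659.22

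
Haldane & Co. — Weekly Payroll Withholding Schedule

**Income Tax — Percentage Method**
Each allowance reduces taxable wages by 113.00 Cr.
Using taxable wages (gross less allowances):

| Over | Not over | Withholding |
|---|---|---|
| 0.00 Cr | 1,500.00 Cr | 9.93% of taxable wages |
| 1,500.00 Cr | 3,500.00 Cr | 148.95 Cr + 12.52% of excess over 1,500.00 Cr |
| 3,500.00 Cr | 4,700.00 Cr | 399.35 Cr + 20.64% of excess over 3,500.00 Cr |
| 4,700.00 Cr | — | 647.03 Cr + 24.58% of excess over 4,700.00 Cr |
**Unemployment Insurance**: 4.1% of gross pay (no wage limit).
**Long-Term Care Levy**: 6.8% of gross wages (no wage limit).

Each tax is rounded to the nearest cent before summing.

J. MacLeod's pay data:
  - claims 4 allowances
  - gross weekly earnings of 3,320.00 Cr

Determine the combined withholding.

Income Tax: taxable = 3,320.00 Cr − 4×113.00 Cr = 2,868.00 Cr
  148.95 Cr + 12.52% × (2,868.00 Cr − 1,500.00 Cr) = 148.95 Cr + 12.52% × 1,368.00 Cr = 320.22 Cr
Unemployment Insurance: 4.1% × 3,320.00 Cr = 136.12 Cr
Long-Term Care Levy: 6.8% × 3,320.00 Cr = 225.76 Cr
Total: 320.22 Cr + 136.12 Cr + 225.76 Cr = 682.10 Cr

682.10 Cr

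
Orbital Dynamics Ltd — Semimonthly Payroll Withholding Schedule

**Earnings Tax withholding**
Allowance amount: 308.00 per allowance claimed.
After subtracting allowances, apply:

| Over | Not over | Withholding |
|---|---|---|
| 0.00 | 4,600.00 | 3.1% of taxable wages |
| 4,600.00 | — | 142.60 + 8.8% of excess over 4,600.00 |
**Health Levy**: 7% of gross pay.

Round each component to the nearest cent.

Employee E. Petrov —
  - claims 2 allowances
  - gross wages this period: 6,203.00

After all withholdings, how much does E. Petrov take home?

Earnings Tax: taxable = 6,203.00 − 2×308.00 = 5,587.00
  142.60 + 8.8% × (5,587.00 − 4,600.00) = 142.60 + 8.8% × 987.00 = 229.46
Health Levy: 7% × 6,203.00 = 434.21
Total withheld: 229.46 + 434.21 = 663.67
Net pay: 6,203.00 − 663.67 = 5,539.33

5,539.33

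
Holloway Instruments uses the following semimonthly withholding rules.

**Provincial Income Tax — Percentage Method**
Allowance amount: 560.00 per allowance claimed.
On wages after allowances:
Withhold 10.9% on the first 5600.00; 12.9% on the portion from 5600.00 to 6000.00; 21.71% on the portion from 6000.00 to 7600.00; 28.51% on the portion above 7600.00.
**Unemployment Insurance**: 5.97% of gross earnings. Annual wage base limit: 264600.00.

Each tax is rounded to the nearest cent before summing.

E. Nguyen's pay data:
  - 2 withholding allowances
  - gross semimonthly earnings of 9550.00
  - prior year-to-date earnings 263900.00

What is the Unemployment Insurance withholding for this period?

41.79

Unemployment Insurance: cap 264600.00 − YTD 263900.00 = 700.00 subject; 5.97% × 700.00 = 41.79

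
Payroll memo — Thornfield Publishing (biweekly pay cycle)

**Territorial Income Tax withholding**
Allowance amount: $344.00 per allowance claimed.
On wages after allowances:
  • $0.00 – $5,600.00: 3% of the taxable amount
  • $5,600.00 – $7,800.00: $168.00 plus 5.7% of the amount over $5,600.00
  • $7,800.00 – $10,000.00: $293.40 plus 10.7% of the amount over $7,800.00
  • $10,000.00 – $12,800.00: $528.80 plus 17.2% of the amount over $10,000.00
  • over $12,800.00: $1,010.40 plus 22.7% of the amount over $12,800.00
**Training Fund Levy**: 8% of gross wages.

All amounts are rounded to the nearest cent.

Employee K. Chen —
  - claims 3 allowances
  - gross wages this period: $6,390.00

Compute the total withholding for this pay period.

$671.94

Territorial Income Tax: taxable = $6,390.00 − 3×$344.00 = $5,358.00
  3% × $5,358.00 = $160.74
Training Fund Levy: 8% × $6,390.00 = $511.20
Total: $160.74 + $511.20 = $671.94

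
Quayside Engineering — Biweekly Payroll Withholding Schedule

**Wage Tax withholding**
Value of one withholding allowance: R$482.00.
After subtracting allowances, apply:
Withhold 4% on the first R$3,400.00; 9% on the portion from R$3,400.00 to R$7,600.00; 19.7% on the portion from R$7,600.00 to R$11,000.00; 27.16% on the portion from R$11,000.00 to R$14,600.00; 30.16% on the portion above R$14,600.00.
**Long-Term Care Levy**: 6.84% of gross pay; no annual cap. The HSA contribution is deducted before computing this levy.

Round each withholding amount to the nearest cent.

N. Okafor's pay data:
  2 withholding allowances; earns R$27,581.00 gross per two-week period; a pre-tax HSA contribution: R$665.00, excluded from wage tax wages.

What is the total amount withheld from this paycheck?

Wage Tax: taxable = R$27,581.00 − R$665.00 − 2×R$482.00 = R$25,952.00
  R$2,161.56 + 30.16% × (R$25,952.00 − R$14,600.00) = R$2,161.56 + 30.16% × R$11,352.00 = R$5,585.32
Long-Term Care Levy: 6.84% × R$26,916.00 = R$1,841.05
Total: R$5,585.32 + R$1,841.05 = R$7,426.37

R$7,426.37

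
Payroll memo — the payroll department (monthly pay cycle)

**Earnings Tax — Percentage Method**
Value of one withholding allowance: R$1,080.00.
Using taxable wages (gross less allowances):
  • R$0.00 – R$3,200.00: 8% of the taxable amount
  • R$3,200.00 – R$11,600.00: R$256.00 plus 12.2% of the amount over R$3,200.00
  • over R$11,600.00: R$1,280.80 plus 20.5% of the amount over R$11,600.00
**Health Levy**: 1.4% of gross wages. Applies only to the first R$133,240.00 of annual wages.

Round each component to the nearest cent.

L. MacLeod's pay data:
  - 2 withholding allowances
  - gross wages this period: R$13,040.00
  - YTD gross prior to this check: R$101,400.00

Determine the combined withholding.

R$1,375.52

Earnings Tax: taxable = R$13,040.00 − 2×R$1,080.00 = R$10,880.00
  R$256.00 + 12.2% × (R$10,880.00 − R$3,200.00) = R$256.00 + 12.2% × R$7,680.00 = R$1,192.96
Health Levy: 1.4% × R$13,040.00 = R$182.56
Total: R$1,192.96 + R$182.56 = R$1,375.52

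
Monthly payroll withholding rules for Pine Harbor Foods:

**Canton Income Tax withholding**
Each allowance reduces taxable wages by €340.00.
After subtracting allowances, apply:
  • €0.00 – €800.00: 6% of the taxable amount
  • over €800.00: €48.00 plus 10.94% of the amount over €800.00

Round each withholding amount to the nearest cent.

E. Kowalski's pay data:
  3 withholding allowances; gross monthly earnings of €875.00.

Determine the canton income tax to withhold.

Canton Income Tax: taxable = €875.00 − 3×€340.00 = €-145.00
  Taxable ≤ 0 → €0.00

€0.00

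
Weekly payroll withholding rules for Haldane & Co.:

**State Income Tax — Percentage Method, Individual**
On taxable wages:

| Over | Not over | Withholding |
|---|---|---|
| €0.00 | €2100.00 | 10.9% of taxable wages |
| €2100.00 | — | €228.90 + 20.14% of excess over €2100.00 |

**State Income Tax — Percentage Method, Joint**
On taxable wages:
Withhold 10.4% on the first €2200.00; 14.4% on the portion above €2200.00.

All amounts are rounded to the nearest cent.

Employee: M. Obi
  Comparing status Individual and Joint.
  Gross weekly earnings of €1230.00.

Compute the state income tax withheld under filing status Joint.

State Income Tax (Joint): taxable = €1230.00
  10.4% × €1230.00 = €127.92

€127.92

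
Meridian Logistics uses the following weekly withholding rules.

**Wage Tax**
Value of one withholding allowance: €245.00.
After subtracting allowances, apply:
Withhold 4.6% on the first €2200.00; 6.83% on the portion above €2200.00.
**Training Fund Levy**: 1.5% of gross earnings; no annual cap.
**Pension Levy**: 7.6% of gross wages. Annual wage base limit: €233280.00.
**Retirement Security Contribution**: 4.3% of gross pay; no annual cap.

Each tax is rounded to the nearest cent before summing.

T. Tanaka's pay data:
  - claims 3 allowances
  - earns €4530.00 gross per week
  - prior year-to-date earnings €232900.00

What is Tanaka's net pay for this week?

Wage Tax: taxable = €4530.00 − 3×€245.00 = €3795.00
  €101.20 + 6.83% × (€3795.00 − €2200.00) = €101.20 + 6.83% × €1595.00 = €210.14
Training Fund Levy: 1.5% × €4530.00 = €67.95
Pension Levy: cap €233280.00 − YTD €232900.00 = €380.00 subject; 7.6% × €380.00 = €28.88
Retirement Security Contribution: 4.3% × €4530.00 = €194.79
Total withheld: €210.14 + €67.95 + €28.88 + €194.79 = €501.76
Net pay: €4530.00 − €501.76 = €4028.24

€4028.24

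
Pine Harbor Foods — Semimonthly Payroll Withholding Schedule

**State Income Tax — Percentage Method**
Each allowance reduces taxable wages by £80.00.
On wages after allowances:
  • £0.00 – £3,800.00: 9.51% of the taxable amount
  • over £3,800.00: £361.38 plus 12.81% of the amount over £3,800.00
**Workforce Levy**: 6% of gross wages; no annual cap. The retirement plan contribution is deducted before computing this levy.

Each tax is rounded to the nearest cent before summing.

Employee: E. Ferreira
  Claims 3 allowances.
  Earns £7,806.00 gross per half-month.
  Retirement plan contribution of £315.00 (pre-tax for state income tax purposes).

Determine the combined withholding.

£1,252.91

State Income Tax: taxable = £7,806.00 − £315.00 − 3×£80.00 = £7,251.00
  £361.38 + 12.81% × (£7,251.00 − £3,800.00) = £361.38 + 12.81% × £3,451.00 = £803.45
Workforce Levy: 6% × £7,491.00 = £449.46
Total: £803.45 + £449.46 = £1,252.91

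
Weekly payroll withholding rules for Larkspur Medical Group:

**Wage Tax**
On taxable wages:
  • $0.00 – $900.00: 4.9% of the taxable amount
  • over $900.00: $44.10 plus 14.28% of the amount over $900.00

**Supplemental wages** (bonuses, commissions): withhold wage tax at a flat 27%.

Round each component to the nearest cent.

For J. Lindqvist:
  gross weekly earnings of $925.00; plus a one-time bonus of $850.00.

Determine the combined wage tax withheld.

$277.17

Wage Tax: taxable = $925.00
  $44.10 + 14.28% × ($925.00 − $900.00) = $44.10 + 14.28% × $25.00 = $47.67
Supplemental (27% flat on bonus): 27% × $850.00 = $229.50
Total wage tax: $47.67 + $229.50 = $277.17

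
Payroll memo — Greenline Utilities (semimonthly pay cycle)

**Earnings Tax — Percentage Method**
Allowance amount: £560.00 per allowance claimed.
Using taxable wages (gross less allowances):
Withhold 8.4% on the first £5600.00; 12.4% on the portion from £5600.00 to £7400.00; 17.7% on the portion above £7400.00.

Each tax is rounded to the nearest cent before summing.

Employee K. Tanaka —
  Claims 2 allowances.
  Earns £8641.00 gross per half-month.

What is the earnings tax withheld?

£715.02

Earnings Tax: taxable = £8641.00 − 2×£560.00 = £7521.00
  £693.60 + 17.7% × (£7521.00 − £7400.00) = £693.60 + 17.7% × £121.00 = £715.02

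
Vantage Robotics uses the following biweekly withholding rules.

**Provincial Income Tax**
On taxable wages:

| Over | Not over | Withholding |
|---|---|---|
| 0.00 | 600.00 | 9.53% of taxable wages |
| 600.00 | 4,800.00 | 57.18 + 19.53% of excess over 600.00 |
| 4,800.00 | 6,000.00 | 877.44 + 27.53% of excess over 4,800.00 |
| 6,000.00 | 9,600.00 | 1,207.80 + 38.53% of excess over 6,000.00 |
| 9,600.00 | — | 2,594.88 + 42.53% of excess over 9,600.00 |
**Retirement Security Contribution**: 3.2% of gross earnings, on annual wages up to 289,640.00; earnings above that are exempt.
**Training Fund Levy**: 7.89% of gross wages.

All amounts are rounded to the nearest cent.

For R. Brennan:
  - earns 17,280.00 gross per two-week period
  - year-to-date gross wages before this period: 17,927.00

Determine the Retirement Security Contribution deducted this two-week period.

Retirement Security Contribution: 3.2% × 17,280.00 = 552.96

552.96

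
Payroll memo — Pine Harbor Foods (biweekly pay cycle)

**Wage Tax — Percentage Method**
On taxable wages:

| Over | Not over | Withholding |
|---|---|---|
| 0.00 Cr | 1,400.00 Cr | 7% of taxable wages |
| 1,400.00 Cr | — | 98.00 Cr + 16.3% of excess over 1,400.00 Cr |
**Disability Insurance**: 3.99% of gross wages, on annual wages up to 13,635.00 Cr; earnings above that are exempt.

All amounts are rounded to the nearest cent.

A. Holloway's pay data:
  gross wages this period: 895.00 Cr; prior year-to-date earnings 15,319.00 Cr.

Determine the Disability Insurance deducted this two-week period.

Disability Insurance: YTD 15,319.00 Cr ≥ cap 13,635.00 Cr → 0.00 Cr

0.00 Cr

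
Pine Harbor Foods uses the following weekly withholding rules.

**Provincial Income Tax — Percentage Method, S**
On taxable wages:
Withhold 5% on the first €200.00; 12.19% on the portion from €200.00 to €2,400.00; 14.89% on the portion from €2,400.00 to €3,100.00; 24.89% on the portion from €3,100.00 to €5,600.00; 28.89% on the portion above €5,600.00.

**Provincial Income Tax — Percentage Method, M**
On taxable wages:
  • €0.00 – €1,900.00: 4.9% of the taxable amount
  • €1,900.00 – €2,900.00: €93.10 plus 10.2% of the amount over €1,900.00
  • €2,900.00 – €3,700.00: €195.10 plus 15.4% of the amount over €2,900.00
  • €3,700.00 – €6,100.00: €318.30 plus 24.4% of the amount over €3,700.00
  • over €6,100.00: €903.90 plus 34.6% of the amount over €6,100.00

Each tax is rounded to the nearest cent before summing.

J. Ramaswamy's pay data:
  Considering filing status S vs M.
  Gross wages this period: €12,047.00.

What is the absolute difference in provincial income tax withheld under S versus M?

€94.36

Provincial Income Tax (S): taxable = €12,047.00
  €1,004.66 + 28.89% × (€12,047.00 − €5,600.00) = €1,004.66 + 28.89% × €6,447.00 = €2,867.20
Provincial Income Tax (M): taxable = €12,047.00
  €903.90 + 34.6% × (€12,047.00 − €6,100.00) = €903.90 + 34.6% × €5,947.00 = €2,961.56
Difference: |€2,867.20 − €2,961.56| = €94.36 (higher under M)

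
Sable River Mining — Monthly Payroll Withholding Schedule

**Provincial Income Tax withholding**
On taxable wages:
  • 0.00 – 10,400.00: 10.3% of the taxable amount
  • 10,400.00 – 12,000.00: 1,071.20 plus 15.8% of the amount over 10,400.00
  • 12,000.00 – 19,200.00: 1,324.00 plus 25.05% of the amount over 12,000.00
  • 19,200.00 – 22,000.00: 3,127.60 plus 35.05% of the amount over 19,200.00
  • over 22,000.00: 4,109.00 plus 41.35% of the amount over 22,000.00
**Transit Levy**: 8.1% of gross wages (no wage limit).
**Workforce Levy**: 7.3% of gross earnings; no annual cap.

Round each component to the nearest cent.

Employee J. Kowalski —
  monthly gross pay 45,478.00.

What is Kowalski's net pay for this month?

Provincial Income Tax: taxable = 45,478.00
  4,109.00 + 41.35% × (45,478.00 − 22,000.00) = 4,109.00 + 41.35% × 23,478.00 = 13,817.15
Transit Levy: 8.1% × 45,478.00 = 3,683.72
Workforce Levy: 7.3% × 45,478.00 = 3,319.89
Total withheld: 13,817.15 + 3,683.72 + 3,319.89 = 20,820.76
Net pay: 45,478.00 − 20,820.76 = 24,657.24

24,657.24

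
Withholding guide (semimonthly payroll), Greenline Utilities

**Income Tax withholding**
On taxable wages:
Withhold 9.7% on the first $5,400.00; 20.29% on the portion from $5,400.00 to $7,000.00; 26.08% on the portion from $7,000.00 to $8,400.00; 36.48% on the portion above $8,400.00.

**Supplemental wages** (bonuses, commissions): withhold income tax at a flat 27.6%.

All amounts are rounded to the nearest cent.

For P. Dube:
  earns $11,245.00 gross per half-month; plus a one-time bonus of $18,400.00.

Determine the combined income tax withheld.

$7,329.82

Income Tax: taxable = $11,245.00
  $1,213.56 + 36.48% × ($11,245.00 − $8,400.00) = $1,213.56 + 36.48% × $2,845.00 = $2,251.42
Supplemental (27.6% flat on bonus): 27.6% × $18,400.00 = $5,078.40
Total income tax: $2,251.42 + $5,078.40 = $7,329.82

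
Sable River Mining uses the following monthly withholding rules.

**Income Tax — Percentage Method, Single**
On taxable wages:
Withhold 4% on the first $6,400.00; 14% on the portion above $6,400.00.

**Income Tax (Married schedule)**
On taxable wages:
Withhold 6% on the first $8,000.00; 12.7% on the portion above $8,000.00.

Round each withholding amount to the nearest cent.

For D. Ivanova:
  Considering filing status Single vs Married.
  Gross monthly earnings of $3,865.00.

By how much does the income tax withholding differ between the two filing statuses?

$77.30

Income Tax (Single): taxable = $3,865.00
  4% × $3,865.00 = $154.60
Income Tax (Married): taxable = $3,865.00
  6% × $3,865.00 = $231.90
Difference: |$154.60 − $231.90| = $77.30 (higher under Married)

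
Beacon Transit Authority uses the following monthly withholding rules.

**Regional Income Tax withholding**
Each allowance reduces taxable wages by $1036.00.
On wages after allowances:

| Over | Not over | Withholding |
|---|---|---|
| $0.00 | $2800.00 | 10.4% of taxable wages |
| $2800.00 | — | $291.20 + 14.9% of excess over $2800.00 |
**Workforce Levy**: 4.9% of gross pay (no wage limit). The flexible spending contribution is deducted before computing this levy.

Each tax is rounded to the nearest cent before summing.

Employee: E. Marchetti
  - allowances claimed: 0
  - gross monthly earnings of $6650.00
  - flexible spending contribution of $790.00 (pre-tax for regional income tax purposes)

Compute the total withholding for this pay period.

Regional Income Tax: taxable = $6650.00 − $790.00 = $5860.00
  $291.20 + 14.9% × ($5860.00 − $2800.00) = $291.20 + 14.9% × $3060.00 = $747.14
Workforce Levy: 4.9% × $5860.00 = $287.14
Total: $747.14 + $287.14 = $1034.28

$1034.28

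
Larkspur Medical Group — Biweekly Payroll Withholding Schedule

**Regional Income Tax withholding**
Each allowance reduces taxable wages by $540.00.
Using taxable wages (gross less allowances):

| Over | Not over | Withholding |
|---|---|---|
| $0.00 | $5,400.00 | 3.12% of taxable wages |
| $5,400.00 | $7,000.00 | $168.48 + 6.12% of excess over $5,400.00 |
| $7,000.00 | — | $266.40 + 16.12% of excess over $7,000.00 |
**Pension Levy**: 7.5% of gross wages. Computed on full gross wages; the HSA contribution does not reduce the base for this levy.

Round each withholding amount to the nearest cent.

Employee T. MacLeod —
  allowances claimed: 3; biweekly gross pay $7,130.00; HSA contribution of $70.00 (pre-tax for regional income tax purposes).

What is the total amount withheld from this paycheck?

Regional Income Tax: taxable = $7,130.00 − $70.00 − 3×$540.00 = $5,440.00
  $168.48 + 6.12% × ($5,440.00 − $5,400.00) = $168.48 + 6.12% × $40.00 = $170.93
Pension Levy: 7.5% × $7,130.00 = $534.75
Total: $170.93 + $534.75 = $705.68

$705.68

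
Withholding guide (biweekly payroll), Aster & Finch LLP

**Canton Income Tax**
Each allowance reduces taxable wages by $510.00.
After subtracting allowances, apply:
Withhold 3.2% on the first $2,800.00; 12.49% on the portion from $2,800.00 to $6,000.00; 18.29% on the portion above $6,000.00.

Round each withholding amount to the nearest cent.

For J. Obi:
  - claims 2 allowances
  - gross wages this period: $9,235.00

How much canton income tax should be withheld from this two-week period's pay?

Canton Income Tax: taxable = $9,235.00 − 2×$510.00 = $8,215.00
  $489.28 + 18.29% × ($8,215.00 − $6,000.00) = $489.28 + 18.29% × $2,215.00 = $894.40

$894.40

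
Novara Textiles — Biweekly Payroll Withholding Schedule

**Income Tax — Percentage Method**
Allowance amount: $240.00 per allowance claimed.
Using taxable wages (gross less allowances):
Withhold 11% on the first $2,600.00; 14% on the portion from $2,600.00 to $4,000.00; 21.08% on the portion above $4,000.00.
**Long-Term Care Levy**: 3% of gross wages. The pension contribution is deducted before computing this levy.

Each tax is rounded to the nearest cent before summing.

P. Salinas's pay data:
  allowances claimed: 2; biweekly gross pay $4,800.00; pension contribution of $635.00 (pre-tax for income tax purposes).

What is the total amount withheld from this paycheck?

$562.85

Income Tax: taxable = $4,800.00 − $635.00 − 2×$240.00 = $3,685.00
  $286.00 + 14% × ($3,685.00 − $2,600.00) = $286.00 + 14% × $1,085.00 = $437.90
Long-Term Care Levy: 3% × $4,165.00 = $124.95
Total: $437.90 + $124.95 = $562.85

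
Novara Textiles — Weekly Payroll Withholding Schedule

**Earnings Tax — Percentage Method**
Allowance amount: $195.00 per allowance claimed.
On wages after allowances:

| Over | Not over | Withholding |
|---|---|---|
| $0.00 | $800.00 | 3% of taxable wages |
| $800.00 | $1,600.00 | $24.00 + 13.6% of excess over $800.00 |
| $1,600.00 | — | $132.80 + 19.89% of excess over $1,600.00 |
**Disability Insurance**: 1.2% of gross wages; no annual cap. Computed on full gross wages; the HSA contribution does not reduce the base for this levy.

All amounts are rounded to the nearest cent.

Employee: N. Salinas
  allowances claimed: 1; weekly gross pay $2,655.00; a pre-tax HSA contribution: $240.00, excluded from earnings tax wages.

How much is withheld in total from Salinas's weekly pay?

$287.98

Earnings Tax: taxable = $2,655.00 − $240.00 − 1×$195.00 = $2,220.00
  $132.80 + 19.89% × ($2,220.00 − $1,600.00) = $132.80 + 19.89% × $620.00 = $256.12
Disability Insurance: 1.2% × $2,655.00 = $31.86
Total: $256.12 + $31.86 = $287.98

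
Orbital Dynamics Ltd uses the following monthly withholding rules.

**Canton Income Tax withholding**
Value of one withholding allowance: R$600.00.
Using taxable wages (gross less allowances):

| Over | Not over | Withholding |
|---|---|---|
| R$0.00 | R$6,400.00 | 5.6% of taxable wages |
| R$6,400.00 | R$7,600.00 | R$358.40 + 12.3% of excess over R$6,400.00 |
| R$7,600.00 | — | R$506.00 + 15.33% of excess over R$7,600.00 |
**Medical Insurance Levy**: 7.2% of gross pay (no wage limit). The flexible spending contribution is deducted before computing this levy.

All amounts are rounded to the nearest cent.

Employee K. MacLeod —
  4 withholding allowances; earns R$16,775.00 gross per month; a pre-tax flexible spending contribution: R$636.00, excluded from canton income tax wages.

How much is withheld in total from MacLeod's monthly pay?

Canton Income Tax: taxable = R$16,775.00 − R$636.00 − 4×R$600.00 = R$13,739.00
  R$506.00 + 15.33% × (R$13,739.00 − R$7,600.00) = R$506.00 + 15.33% × R$6,139.00 = R$1,447.11
Medical Insurance Levy: 7.2% × R$16,139.00 = R$1,162.01
Total: R$1,447.11 + R$1,162.01 = R$2,609.12

R$2,609.12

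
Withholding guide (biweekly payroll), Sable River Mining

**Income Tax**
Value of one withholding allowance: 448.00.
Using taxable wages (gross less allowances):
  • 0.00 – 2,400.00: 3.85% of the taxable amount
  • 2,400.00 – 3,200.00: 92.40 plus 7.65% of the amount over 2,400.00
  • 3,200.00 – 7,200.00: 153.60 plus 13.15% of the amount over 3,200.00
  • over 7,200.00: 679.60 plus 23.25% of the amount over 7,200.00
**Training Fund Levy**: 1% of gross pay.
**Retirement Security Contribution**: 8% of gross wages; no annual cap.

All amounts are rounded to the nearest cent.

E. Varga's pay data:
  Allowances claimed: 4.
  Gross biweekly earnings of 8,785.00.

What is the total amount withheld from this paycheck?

Income Tax: taxable = 8,785.00 − 4×448.00 = 6,993.00
  153.60 + 13.15% × (6,993.00 − 3,200.00) = 153.60 + 13.15% × 3,793.00 = 652.38
Training Fund Levy: 1% × 8,785.00 = 87.85
Retirement Security Contribution: 8% × 8,785.00 = 702.80
Total: 652.38 + 87.85 + 702.80 = 1,443.03

1,443.03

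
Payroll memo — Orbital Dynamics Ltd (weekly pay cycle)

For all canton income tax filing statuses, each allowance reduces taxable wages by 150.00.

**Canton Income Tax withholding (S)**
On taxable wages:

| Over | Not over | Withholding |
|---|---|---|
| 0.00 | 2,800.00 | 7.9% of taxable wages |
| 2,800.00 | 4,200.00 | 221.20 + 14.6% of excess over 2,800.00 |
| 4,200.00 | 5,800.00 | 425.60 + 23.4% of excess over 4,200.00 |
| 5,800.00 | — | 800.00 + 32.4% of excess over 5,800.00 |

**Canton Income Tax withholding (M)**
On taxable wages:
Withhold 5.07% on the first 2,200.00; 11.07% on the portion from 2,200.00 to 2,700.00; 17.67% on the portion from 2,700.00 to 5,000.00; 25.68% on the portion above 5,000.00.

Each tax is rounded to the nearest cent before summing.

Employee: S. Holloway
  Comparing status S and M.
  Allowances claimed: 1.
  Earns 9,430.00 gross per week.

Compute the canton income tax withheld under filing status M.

1,672.40

Canton Income Tax (M): taxable = 9,430.00 − 1×150.00 = 9,280.00
  573.30 + 25.68% × (9,280.00 − 5,000.00) = 573.30 + 25.68% × 4,280.00 = 1,672.40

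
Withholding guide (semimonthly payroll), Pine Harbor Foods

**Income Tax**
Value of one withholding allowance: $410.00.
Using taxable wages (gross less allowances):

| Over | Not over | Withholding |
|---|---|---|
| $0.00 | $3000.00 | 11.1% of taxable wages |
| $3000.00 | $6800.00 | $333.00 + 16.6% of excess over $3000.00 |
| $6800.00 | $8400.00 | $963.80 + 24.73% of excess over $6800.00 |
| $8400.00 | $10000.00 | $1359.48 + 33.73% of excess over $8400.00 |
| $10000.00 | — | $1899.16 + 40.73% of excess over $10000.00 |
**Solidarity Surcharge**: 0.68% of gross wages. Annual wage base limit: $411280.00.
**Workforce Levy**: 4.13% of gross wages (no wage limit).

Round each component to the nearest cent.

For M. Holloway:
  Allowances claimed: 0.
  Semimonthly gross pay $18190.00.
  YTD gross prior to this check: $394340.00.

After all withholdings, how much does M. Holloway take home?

$12088.61

Income Tax: taxable = $18190.00
  $1899.16 + 40.73% × ($18190.00 − $10000.00) = $1899.16 + 40.73% × $8190.00 = $5234.95
Solidarity Surcharge: cap $411280.00 − YTD $394340.00 = $16940.00 subject; 0.68% × $16940.00 = $115.19
Workforce Levy: 4.13% × $18190.00 = $751.25
Total withheld: $5234.95 + $115.19 + $751.25 = $6101.39
Net pay: $18190.00 − $6101.39 = $12088.61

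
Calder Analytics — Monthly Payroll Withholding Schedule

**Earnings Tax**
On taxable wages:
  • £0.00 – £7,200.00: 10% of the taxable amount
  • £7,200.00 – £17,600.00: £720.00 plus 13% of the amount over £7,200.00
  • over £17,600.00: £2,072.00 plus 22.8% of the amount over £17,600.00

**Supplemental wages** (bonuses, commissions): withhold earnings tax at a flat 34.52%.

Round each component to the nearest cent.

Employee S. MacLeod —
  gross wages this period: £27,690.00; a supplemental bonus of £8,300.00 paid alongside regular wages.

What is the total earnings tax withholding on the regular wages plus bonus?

Earnings Tax: taxable = £27,690.00
  £2,072.00 + 22.8% × (£27,690.00 − £17,600.00) = £2,072.00 + 22.8% × £10,090.00 = £4,372.52
Supplemental (34.52% flat on bonus): 34.52% × £8,300.00 = £2,865.16
Total earnings tax: £4,372.52 + £2,865.16 = £7,237.68

£7,237.68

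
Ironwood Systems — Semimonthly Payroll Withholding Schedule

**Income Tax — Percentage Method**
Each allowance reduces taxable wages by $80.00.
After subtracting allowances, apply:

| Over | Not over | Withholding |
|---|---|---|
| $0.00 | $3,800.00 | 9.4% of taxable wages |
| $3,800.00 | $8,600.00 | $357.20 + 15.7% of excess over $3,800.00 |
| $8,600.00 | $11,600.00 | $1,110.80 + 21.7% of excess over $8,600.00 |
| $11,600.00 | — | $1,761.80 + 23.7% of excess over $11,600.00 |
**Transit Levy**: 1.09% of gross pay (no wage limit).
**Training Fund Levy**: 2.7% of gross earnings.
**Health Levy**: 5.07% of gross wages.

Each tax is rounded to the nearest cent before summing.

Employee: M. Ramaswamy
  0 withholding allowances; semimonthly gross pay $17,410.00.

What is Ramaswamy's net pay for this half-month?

$12,728.70

Income Tax: taxable = $17,410.00
  $1,761.80 + 23.7% × ($17,410.00 − $11,600.00) = $1,761.80 + 23.7% × $5,810.00 = $3,138.77
Transit Levy: 1.09% × $17,410.00 = $189.77
Training Fund Levy: 2.7% × $17,410.00 = $470.07
Health Levy: 5.07% × $17,410.00 = $882.69
Total withheld: $3,138.77 + $189.77 + $470.07 + $882.69 = $4,681.30
Net pay: $17,410.00 − $4,681.30 = $12,728.70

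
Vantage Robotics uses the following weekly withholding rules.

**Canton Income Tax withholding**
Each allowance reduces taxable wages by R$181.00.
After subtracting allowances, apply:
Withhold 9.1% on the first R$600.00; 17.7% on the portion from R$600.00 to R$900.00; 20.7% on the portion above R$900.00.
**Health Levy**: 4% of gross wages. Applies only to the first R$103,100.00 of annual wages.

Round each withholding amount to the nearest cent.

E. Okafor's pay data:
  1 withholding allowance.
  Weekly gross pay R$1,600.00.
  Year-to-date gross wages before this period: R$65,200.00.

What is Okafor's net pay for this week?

R$1,320.87

Canton Income Tax: taxable = R$1,600.00 − 1×R$181.00 = R$1,419.00
  R$107.70 + 20.7% × (R$1,419.00 − R$900.00) = R$107.70 + 20.7% × R$519.00 = R$215.13
Health Levy: 4% × R$1,600.00 = R$64.00
Total withheld: R$215.13 + R$64.00 = R$279.13
Net pay: R$1,600.00 − R$279.13 = R$1,320.87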